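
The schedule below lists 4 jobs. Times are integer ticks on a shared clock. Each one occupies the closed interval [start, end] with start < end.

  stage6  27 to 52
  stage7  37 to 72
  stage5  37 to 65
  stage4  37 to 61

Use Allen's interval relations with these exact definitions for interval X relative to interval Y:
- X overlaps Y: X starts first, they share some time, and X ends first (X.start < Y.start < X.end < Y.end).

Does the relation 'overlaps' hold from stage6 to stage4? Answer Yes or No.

stage6 = [27, 52], stage4 = [37, 61].
Actual relation of stage6 to stage4: overlaps.
Asked whether 'overlaps' holds → Yes.

Yes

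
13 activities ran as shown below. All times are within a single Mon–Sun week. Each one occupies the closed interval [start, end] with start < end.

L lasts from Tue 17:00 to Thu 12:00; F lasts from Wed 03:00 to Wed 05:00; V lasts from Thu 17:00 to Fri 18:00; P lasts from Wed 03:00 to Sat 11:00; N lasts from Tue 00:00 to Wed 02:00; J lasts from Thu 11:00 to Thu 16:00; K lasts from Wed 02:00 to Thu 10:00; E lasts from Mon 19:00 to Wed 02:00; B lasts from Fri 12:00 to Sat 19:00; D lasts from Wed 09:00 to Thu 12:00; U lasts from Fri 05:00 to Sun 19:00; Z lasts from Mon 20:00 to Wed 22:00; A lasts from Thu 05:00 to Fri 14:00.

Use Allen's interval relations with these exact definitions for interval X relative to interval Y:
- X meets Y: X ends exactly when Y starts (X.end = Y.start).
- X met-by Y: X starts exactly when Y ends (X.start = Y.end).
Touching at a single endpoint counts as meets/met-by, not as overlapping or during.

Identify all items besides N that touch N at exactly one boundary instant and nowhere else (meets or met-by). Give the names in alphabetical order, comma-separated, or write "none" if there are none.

Target N = [Tue 00:00, Wed 02:00].
A [Thu 05:00, Fri 14:00] → after → no.
B [Fri 12:00, Sat 19:00] → after → no.
D [Wed 09:00, Thu 12:00] → after → no.
E [Mon 19:00, Wed 02:00] → finished-by → no.
F [Wed 03:00, Wed 05:00] → after → no.
J [Thu 11:00, Thu 16:00] → after → no.
K [Wed 02:00, Thu 10:00] → met-by → yes.
L [Tue 17:00, Thu 12:00] → overlapped-by → no.
P [Wed 03:00, Sat 11:00] → after → no.
U [Fri 05:00, Sun 19:00] → after → no.
V [Thu 17:00, Fri 18:00] → after → no.
Z [Mon 20:00, Wed 22:00] → contains → no.
Result: K.

K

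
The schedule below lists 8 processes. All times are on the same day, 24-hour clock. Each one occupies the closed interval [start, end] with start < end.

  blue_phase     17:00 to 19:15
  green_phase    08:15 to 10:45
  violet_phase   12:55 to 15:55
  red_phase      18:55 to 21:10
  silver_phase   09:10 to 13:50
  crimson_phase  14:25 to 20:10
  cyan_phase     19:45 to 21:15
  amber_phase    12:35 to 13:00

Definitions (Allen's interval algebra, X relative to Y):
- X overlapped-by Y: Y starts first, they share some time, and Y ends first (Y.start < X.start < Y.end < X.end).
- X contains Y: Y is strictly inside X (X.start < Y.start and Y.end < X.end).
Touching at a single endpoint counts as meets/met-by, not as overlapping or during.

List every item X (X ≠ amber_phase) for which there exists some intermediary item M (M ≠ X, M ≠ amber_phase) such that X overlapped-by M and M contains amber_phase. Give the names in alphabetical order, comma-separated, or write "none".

Target amber_phase = [12:35, 13:00].
Intermediaries M with M contains amber_phase: silver_phase.
Via silver_phase — items with X overlapped-by silver_phase: violet_phase.
Union: violet_phase.

violet_phase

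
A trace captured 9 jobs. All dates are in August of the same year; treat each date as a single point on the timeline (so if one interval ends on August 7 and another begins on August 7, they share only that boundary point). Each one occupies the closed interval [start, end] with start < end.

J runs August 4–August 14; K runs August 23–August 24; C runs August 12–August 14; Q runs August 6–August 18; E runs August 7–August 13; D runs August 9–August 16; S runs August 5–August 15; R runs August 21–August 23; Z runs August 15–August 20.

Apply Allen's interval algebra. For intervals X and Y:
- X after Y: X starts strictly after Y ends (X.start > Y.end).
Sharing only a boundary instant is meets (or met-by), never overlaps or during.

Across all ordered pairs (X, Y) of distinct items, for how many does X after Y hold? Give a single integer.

17

Checking all 72 ordered pairs for relation 'after'; matching pairs in alphabetical order:
(K, C): K after C ✓
(K, D): K after D ✓
(K, E): K after E ✓
(K, J): K after J ✓
(K, Q): K after Q ✓
(K, S): K after S ✓
(K, Z): K after Z ✓
(R, C): R after C ✓
(R, D): R after D ✓
(R, E): R after E ✓
(R, J): R after J ✓
(R, Q): R after Q ✓
(R, S): R after S ✓
(R, Z): R after Z ✓
(Z, C): Z after C ✓
(Z, E): Z after E ✓
(Z, J): Z after J ✓
Count: 17.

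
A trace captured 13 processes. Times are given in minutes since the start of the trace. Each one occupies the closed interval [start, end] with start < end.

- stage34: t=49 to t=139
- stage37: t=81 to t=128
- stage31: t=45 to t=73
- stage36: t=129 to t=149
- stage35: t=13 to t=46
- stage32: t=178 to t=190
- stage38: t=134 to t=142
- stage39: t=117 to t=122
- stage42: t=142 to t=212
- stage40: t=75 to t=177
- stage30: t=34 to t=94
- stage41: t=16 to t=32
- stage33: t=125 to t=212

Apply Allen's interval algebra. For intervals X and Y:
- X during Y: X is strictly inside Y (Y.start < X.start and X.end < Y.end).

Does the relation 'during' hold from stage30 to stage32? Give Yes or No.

No

stage30 = [t=34, t=94], stage32 = [t=178, t=190].
Actual relation of stage30 to stage32: before.
Asked whether 'during' holds → No.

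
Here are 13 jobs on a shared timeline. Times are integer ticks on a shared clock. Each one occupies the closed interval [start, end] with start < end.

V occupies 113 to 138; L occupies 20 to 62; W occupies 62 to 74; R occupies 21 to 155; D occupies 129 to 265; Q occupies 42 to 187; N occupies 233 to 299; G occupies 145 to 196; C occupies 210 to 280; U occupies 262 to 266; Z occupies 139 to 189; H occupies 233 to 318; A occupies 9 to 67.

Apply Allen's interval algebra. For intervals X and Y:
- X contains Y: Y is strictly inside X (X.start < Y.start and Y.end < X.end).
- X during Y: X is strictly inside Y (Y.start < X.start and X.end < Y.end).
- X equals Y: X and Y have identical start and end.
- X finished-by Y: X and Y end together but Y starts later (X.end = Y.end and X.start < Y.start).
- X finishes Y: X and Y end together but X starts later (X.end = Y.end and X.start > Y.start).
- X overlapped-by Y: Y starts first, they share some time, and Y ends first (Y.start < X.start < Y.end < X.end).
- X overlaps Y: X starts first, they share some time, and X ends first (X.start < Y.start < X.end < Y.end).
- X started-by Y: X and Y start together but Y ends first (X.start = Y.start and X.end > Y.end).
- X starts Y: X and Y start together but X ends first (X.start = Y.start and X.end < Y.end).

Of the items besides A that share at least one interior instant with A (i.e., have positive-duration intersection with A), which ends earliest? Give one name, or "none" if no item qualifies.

L

Target A = [9, 67].
C [210, 280] → after → excluded.
D [129, 265] → after → excluded.
G [145, 196] → after → excluded.
H [233, 318] → after → excluded.
L [20, 62] → during → candidate.
N [233, 299] → after → excluded.
Q [42, 187] → overlapped-by → candidate.
R [21, 155] → overlapped-by → candidate.
U [262, 266] → after → excluded.
V [113, 138] → after → excluded.
W [62, 74] → overlapped-by → candidate.
Z [139, 189] → after → excluded.
Among candidates, earliest end is 62 → L.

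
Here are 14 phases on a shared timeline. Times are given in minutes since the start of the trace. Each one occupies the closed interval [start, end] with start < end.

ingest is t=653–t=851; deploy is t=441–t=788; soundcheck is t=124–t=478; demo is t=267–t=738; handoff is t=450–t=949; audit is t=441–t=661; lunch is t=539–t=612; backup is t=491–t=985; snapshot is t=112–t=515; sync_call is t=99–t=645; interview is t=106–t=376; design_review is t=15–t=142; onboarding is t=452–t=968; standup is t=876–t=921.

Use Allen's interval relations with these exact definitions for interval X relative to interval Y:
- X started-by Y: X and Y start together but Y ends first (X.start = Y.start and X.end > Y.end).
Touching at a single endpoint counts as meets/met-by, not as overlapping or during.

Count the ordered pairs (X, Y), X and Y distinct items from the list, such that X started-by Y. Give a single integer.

1

Checking all 182 ordered pairs for relation 'started-by'; matching pairs in alphabetical order:
(deploy, audit): deploy started-by audit ✓
Count: 1.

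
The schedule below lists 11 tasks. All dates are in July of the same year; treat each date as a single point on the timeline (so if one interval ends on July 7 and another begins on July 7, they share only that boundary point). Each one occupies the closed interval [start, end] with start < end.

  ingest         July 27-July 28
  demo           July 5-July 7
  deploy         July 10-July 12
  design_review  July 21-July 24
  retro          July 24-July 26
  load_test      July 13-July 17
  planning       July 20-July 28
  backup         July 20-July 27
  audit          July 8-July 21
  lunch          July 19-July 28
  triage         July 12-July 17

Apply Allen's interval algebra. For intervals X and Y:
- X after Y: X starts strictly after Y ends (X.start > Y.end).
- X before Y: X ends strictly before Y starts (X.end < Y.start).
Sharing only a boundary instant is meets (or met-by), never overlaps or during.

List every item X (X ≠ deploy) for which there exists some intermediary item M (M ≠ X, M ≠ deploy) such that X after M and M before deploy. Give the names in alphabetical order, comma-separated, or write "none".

audit, backup, design_review, ingest, load_test, lunch, planning, retro, triage

Target deploy = [July 10, July 12].
Intermediaries M with M before deploy: demo.
Via demo — items with X after demo: audit, backup, design_review, ingest, load_test, lunch, planning, retro, triage.
Union: audit, backup, design_review, ingest, load_test, lunch, planning, retro, triage.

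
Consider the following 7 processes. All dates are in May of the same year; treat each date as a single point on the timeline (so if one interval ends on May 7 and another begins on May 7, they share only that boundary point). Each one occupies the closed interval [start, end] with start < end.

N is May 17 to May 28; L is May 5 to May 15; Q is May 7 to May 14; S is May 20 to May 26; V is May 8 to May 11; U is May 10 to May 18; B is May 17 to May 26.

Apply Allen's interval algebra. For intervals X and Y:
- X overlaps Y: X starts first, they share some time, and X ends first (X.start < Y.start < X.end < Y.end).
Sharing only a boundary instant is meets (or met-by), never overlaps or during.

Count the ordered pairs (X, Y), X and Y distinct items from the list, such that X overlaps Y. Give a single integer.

Checking all 42 ordered pairs for relation 'overlaps'; matching pairs in alphabetical order:
(L, U): L overlaps U ✓
(Q, U): Q overlaps U ✓
(U, B): U overlaps B ✓
(U, N): U overlaps N ✓
(V, U): V overlaps U ✓
Count: 5.

5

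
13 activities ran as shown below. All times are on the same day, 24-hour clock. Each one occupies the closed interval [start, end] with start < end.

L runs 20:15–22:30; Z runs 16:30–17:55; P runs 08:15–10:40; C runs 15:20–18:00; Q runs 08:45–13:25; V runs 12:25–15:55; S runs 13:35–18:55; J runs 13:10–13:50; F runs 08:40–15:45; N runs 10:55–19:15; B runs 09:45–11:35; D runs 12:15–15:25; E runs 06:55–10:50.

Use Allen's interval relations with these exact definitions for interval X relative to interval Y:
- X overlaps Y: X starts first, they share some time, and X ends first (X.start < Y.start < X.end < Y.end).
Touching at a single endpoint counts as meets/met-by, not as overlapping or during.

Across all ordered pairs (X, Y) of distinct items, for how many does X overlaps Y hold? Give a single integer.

Checking all 156 ordered pairs for relation 'overlaps'; matching pairs in alphabetical order:
(B, N): B overlaps N ✓
(D, C): D overlaps C ✓
(D, S): D overlaps S ✓
(D, V): D overlaps V ✓
(E, B): E overlaps B ✓
(E, F): E overlaps F ✓
(E, Q): E overlaps Q ✓
(F, C): F overlaps C ✓
(F, N): F overlaps N ✓
(F, S): F overlaps S ✓
(F, V): F overlaps V ✓
(J, S): J overlaps S ✓
(P, B): P overlaps B ✓
(P, F): P overlaps F ✓
(P, Q): P overlaps Q ✓
(Q, D): Q overlaps D ✓
(Q, J): Q overlaps J ✓
(Q, N): Q overlaps N ✓
(Q, V): Q overlaps V ✓
(V, C): V overlaps C ✓
(V, S): V overlaps S ✓
Count: 21.

21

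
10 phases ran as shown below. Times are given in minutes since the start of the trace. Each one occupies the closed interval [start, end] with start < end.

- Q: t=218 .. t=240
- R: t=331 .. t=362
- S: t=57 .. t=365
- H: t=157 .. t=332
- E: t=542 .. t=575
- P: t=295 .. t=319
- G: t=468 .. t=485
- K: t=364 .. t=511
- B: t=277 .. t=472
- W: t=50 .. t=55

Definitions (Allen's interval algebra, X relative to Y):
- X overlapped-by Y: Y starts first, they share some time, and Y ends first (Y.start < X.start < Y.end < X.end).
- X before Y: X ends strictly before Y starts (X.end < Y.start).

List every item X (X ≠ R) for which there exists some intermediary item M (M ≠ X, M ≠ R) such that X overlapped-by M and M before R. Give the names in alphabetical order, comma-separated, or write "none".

none

Target R = [t=331, t=362].
Intermediaries M with M before R: P, Q, W.
Via P — items with X overlapped-by P: none.
Via Q — items with X overlapped-by Q: none.
Via W — items with X overlapped-by W: none.
Union: none.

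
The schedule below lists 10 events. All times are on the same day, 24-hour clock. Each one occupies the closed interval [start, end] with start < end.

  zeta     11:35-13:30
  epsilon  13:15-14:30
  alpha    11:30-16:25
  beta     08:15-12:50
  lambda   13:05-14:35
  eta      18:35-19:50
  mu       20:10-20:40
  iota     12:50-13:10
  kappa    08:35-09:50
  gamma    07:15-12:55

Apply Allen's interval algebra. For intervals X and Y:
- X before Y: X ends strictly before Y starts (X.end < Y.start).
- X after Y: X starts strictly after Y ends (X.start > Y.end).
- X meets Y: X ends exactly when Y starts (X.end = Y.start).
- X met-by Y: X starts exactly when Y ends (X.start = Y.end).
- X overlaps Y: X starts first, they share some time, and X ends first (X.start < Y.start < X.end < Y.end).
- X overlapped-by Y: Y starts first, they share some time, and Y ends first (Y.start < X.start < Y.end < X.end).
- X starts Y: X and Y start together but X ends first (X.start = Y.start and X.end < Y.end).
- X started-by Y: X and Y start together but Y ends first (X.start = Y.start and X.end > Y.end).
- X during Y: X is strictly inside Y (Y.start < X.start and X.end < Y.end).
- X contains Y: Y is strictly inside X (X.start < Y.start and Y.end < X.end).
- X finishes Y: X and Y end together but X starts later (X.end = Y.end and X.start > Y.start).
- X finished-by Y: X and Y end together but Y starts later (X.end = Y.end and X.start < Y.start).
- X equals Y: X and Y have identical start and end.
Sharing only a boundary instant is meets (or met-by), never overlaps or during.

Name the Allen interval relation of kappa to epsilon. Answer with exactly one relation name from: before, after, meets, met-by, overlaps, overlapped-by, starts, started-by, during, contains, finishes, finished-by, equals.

before

kappa = [08:35, 09:50]; epsilon = [13:15, 14:30].
Compare endpoints: kappa.start < epsilon.start, kappa.start < epsilon.end, kappa.end < epsilon.start, kappa.end < epsilon.end.
That pattern is 'before'.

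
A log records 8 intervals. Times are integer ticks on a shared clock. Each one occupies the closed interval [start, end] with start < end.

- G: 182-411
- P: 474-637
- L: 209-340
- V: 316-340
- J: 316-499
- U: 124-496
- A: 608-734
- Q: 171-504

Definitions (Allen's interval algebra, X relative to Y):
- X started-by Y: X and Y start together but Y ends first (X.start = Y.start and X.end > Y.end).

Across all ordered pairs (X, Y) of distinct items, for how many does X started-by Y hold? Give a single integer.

1

Checking all 56 ordered pairs for relation 'started-by'; matching pairs in alphabetical order:
(J, V): J started-by V ✓
Count: 1.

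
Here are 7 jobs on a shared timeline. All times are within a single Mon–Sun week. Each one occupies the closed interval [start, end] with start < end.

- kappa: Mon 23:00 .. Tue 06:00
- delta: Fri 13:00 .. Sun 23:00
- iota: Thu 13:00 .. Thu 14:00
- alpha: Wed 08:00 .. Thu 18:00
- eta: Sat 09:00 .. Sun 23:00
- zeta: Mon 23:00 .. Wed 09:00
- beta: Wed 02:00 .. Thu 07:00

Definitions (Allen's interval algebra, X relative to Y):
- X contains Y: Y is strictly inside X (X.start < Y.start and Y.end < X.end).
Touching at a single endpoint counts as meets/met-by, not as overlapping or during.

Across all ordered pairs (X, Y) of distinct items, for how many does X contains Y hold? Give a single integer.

Checking all 42 ordered pairs for relation 'contains'; matching pairs in alphabetical order:
(alpha, iota): alpha contains iota ✓
Count: 1.

1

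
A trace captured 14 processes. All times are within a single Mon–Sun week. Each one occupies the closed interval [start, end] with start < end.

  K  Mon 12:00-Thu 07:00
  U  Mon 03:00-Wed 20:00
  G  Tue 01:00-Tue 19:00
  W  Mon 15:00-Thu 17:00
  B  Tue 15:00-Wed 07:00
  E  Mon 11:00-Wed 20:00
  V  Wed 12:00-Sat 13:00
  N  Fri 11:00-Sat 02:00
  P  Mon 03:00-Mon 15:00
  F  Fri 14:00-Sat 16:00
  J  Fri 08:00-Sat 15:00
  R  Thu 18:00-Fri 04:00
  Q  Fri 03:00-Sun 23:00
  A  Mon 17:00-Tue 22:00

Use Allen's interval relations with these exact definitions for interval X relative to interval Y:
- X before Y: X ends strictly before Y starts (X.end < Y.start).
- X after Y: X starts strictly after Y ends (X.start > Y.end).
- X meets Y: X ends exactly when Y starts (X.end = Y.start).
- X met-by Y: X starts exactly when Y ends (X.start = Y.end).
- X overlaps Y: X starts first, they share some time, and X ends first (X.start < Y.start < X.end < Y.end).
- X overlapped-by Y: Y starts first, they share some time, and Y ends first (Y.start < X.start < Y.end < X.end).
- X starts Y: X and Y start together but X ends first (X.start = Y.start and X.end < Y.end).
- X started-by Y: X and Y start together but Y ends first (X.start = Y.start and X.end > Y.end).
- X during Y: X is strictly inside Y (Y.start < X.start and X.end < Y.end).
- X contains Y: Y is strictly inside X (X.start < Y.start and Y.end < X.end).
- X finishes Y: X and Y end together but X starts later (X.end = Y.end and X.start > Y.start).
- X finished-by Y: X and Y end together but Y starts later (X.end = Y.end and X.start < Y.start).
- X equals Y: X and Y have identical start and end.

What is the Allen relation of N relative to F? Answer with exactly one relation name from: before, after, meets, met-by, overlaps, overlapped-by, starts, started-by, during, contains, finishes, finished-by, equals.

overlaps

N = [Fri 11:00, Sat 02:00]; F = [Fri 14:00, Sat 16:00].
Compare endpoints: N.start < F.start, N.start < F.end, N.end > F.start, N.end < F.end.
That pattern is 'overlaps'.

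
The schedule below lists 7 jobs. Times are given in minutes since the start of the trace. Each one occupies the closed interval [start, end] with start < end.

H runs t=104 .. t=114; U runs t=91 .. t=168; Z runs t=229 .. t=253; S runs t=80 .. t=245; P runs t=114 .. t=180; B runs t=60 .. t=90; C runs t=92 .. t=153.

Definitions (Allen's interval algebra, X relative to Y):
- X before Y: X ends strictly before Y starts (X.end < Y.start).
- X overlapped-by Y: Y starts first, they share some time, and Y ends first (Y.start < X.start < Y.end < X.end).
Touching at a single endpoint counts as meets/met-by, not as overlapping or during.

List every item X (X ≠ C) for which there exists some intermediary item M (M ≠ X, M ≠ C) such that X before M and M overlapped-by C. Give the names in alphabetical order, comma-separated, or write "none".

Target C = [t=92, t=153].
Intermediaries M with M overlapped-by C: P.
Via P — items with X before P: B.
Union: B.

B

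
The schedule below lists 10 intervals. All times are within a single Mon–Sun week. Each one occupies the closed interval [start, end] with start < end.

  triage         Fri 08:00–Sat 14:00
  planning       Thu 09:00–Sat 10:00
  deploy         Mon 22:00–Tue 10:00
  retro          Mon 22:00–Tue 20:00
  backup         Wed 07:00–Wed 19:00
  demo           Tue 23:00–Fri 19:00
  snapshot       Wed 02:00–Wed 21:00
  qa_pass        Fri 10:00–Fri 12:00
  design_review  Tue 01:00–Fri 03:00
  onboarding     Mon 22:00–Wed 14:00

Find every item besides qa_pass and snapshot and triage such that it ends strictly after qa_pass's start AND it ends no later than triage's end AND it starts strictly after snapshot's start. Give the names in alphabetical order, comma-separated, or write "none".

Conditions: its end is strictly after qa_pass's start (X.end > Fri 10:00) AND its end is no later than triage's end (X.end <= Sat 14:00) AND its start is strictly after snapshot's start (X.start > Wed 02:00).
backup: end Wed 19:00 > Fri 10:00? ✗; end Wed 19:00 <= Sat 14:00? ✓; start Wed 07:00 > Wed 02:00? ✓ → no.
demo: end Fri 19:00 > Fri 10:00? ✓; end Fri 19:00 <= Sat 14:00? ✓; start Tue 23:00 > Wed 02:00? ✗ → no.
deploy: end Tue 10:00 > Fri 10:00? ✗; end Tue 10:00 <= Sat 14:00? ✓; start Mon 22:00 > Wed 02:00? ✗ → no.
design_review: end Fri 03:00 > Fri 10:00? ✗; end Fri 03:00 <= Sat 14:00? ✓; start Tue 01:00 > Wed 02:00? ✗ → no.
onboarding: end Wed 14:00 > Fri 10:00? ✗; end Wed 14:00 <= Sat 14:00? ✓; start Mon 22:00 > Wed 02:00? ✗ → no.
planning: end Sat 10:00 > Fri 10:00? ✓; end Sat 10:00 <= Sat 14:00? ✓; start Thu 09:00 > Wed 02:00? ✓ → yes.
retro: end Tue 20:00 > Fri 10:00? ✗; end Tue 20:00 <= Sat 14:00? ✓; start Mon 22:00 > Wed 02:00? ✗ → no.
Result: planning.

planning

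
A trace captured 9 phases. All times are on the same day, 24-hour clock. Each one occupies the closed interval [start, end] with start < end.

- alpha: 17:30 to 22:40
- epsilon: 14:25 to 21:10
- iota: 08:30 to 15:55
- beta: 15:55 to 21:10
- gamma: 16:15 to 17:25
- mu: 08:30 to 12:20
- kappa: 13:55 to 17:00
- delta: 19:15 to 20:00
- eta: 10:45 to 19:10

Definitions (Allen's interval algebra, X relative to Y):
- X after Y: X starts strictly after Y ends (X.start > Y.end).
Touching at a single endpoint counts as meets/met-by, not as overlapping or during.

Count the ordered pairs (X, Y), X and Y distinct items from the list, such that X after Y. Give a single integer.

Checking all 72 ordered pairs for relation 'after'; matching pairs in alphabetical order:
(alpha, gamma): alpha after gamma ✓
(alpha, iota): alpha after iota ✓
(alpha, kappa): alpha after kappa ✓
(alpha, mu): alpha after mu ✓
(beta, mu): beta after mu ✓
(delta, eta): delta after eta ✓
(delta, gamma): delta after gamma ✓
(delta, iota): delta after iota ✓
(delta, kappa): delta after kappa ✓
(delta, mu): delta after mu ✓
(epsilon, mu): epsilon after mu ✓
(gamma, iota): gamma after iota ✓
(gamma, mu): gamma after mu ✓
(kappa, mu): kappa after mu ✓
Count: 14.

14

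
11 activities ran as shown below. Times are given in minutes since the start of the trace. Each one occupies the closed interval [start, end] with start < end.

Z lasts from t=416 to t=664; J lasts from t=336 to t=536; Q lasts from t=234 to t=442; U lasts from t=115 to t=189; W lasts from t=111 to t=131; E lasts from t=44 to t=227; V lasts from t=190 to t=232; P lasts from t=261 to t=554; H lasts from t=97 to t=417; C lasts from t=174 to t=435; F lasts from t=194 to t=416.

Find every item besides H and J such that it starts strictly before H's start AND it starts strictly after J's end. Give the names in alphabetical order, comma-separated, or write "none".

none

Conditions: its start is strictly before H's start (X.start < t=97) AND its start is strictly after J's end (X.start > t=536).
C: start t=174 < t=97? ✗; start t=174 > t=536? ✗ → no.
E: start t=44 < t=97? ✓; start t=44 > t=536? ✗ → no.
F: start t=194 < t=97? ✗; start t=194 > t=536? ✗ → no.
P: start t=261 < t=97? ✗; start t=261 > t=536? ✗ → no.
Q: start t=234 < t=97? ✗; start t=234 > t=536? ✗ → no.
U: start t=115 < t=97? ✗; start t=115 > t=536? ✗ → no.
V: start t=190 < t=97? ✗; start t=190 > t=536? ✗ → no.
W: start t=111 < t=97? ✗; start t=111 > t=536? ✗ → no.
Z: start t=416 < t=97? ✗; start t=416 > t=536? ✗ → no.
Result: none.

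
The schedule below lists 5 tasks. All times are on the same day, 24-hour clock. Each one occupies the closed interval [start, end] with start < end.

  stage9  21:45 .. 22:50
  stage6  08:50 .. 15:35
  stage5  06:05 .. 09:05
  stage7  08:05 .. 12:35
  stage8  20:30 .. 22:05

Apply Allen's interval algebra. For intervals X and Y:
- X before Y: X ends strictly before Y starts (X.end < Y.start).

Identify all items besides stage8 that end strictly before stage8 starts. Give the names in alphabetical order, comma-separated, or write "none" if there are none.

stage5, stage6, stage7

Target stage8 = [20:30, 22:05].
stage5 [06:05, 09:05] → before → yes.
stage6 [08:50, 15:35] → before → yes.
stage7 [08:05, 12:35] → before → yes.
stage9 [21:45, 22:50] → overlapped-by → no.
Result: stage5, stage6, stage7.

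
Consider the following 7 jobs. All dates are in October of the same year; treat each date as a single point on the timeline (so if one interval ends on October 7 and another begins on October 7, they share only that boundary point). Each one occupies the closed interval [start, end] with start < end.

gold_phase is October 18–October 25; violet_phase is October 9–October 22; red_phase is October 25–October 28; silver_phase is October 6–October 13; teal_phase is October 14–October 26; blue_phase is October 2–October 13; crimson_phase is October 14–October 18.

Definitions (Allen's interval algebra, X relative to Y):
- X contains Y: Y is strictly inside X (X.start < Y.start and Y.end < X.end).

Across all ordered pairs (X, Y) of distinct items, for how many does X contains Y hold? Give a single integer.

2

Checking all 42 ordered pairs for relation 'contains'; matching pairs in alphabetical order:
(teal_phase, gold_phase): teal_phase contains gold_phase ✓
(violet_phase, crimson_phase): violet_phase contains crimson_phase ✓
Count: 2.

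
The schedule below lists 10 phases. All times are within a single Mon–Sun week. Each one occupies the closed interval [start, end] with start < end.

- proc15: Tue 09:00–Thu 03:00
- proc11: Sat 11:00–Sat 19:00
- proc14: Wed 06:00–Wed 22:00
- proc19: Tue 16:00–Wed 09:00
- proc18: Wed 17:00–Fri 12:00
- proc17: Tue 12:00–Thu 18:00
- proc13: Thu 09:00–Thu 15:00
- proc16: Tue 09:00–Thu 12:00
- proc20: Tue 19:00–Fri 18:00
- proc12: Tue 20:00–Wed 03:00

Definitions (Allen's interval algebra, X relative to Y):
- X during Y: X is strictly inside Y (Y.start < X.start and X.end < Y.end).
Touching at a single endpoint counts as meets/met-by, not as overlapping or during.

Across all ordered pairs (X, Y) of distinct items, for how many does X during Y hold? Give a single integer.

Checking all 90 ordered pairs for relation 'during'; matching pairs in alphabetical order:
(proc12, proc15): proc12 during proc15 ✓
(proc12, proc16): proc12 during proc16 ✓
(proc12, proc17): proc12 during proc17 ✓
(proc12, proc19): proc12 during proc19 ✓
(proc12, proc20): proc12 during proc20 ✓
(proc13, proc17): proc13 during proc17 ✓
(proc13, proc18): proc13 during proc18 ✓
(proc13, proc20): proc13 during proc20 ✓
(proc14, proc15): proc14 during proc15 ✓
(proc14, proc16): proc14 during proc16 ✓
(proc14, proc17): proc14 during proc17 ✓
(proc14, proc20): proc14 during proc20 ✓
(proc18, proc20): proc18 during proc20 ✓
(proc19, proc15): proc19 during proc15 ✓
(proc19, proc16): proc19 during proc16 ✓
(proc19, proc17): proc19 during proc17 ✓
Count: 16.

16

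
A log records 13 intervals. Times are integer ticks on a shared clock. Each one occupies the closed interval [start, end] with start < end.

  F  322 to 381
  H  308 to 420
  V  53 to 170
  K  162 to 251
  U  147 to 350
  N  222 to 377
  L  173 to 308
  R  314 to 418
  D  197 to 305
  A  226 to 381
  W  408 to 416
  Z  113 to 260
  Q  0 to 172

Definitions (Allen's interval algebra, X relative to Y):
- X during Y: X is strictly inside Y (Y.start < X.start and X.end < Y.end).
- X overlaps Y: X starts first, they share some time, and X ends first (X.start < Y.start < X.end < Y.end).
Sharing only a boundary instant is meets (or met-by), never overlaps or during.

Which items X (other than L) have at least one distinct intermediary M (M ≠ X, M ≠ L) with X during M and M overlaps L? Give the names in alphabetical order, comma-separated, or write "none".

Target L = [173, 308].
Intermediaries M with M overlaps L: K, Z.
Via K — items with X during K: none.
Via Z — items with X during Z: K.
Union: K.

K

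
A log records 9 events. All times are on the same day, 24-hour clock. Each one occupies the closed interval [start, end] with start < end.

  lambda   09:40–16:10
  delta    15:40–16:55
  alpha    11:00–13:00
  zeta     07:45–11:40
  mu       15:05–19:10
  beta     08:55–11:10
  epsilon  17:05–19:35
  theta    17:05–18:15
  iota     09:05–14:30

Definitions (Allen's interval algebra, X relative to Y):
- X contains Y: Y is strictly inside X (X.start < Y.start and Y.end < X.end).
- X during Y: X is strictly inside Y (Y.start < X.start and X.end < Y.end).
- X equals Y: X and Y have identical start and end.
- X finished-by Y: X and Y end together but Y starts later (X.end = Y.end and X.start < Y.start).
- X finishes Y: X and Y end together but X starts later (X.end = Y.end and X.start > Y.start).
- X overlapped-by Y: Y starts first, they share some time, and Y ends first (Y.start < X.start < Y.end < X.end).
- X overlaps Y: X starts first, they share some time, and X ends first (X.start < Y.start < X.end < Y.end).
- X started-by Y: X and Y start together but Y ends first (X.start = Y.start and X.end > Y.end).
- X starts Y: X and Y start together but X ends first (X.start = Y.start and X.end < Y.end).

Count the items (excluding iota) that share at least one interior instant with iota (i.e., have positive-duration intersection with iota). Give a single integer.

4

Target iota = [09:05, 14:30].
alpha [11:00, 13:00] → during → counts.
beta [08:55, 11:10] → overlaps → counts.
delta [15:40, 16:55] → after → no.
epsilon [17:05, 19:35] → after → no.
lambda [09:40, 16:10] → overlapped-by → counts.
mu [15:05, 19:10] → after → no.
theta [17:05, 18:15] → after → no.
zeta [07:45, 11:40] → overlaps → counts.
Total: 4.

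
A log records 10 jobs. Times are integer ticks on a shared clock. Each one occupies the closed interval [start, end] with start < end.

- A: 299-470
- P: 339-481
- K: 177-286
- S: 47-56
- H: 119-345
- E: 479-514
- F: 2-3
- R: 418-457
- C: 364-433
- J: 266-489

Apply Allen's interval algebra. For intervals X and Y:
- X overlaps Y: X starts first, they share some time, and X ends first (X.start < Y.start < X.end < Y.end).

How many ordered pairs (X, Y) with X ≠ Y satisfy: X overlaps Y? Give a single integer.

Checking all 90 ordered pairs for relation 'overlaps'; matching pairs in alphabetical order:
(A, P): A overlaps P ✓
(C, R): C overlaps R ✓
(H, A): H overlaps A ✓
(H, J): H overlaps J ✓
(H, P): H overlaps P ✓
(J, E): J overlaps E ✓
(K, J): K overlaps J ✓
(P, E): P overlaps E ✓
Count: 8.

8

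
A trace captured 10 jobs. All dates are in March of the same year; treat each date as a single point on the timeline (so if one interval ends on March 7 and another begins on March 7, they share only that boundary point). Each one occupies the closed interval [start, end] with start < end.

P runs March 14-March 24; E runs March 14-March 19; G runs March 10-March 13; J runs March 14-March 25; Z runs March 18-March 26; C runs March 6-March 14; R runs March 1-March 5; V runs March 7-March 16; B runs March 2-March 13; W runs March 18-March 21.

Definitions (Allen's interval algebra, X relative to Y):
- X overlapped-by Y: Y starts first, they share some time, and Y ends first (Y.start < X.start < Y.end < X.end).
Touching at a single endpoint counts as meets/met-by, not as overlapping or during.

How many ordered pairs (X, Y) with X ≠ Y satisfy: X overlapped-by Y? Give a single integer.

Checking all 90 ordered pairs for relation 'overlapped-by'; matching pairs in alphabetical order:
(B, R): B overlapped-by R ✓
(C, B): C overlapped-by B ✓
(E, V): E overlapped-by V ✓
(J, V): J overlapped-by V ✓
(P, V): P overlapped-by V ✓
(V, B): V overlapped-by B ✓
(V, C): V overlapped-by C ✓
(W, E): W overlapped-by E ✓
(Z, E): Z overlapped-by E ✓
(Z, J): Z overlapped-by J ✓
(Z, P): Z overlapped-by P ✓
Count: 11.

11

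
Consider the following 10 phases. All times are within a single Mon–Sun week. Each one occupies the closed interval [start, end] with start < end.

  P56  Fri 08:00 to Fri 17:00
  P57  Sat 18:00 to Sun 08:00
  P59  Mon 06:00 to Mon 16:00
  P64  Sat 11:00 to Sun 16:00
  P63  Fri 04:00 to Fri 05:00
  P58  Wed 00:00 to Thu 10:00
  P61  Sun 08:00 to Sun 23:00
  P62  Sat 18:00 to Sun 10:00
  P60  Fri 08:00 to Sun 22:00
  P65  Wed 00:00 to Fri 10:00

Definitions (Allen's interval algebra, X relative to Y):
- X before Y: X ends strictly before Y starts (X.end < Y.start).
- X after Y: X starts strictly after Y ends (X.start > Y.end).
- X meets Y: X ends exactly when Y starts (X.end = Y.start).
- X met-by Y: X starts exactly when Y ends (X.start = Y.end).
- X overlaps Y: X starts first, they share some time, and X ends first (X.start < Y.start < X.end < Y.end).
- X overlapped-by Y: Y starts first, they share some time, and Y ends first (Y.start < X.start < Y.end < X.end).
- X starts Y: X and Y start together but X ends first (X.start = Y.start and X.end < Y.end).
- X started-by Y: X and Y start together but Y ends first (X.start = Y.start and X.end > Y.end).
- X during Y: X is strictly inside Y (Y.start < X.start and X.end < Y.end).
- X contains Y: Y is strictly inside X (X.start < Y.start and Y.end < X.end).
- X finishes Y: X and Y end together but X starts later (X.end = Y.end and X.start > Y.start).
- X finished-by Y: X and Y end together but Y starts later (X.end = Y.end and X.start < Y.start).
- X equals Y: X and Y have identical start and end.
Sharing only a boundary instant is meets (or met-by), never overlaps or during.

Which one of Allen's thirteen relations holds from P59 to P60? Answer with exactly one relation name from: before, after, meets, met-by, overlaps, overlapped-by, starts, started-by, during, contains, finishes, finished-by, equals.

before

P59 = [Mon 06:00, Mon 16:00]; P60 = [Fri 08:00, Sun 22:00].
Compare endpoints: P59.start < P60.start, P59.start < P60.end, P59.end < P60.start, P59.end < P60.end.
That pattern is 'before'.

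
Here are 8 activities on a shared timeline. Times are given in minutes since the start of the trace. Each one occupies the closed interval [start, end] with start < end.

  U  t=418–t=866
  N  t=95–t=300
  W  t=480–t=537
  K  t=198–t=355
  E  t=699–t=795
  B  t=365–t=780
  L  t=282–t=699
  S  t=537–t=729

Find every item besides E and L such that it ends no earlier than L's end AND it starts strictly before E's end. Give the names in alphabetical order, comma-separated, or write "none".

Conditions: its end is no earlier than L's end (X.end >= t=699) AND its start is strictly before E's end (X.start < t=795).
B: end t=780 >= t=699? ✓; start t=365 < t=795? ✓ → yes.
K: end t=355 >= t=699? ✗; start t=198 < t=795? ✓ → no.
N: end t=300 >= t=699? ✗; start t=95 < t=795? ✓ → no.
S: end t=729 >= t=699? ✓; start t=537 < t=795? ✓ → yes.
U: end t=866 >= t=699? ✓; start t=418 < t=795? ✓ → yes.
W: end t=537 >= t=699? ✗; start t=480 < t=795? ✓ → no.
Result: B, S, U.

B, S, U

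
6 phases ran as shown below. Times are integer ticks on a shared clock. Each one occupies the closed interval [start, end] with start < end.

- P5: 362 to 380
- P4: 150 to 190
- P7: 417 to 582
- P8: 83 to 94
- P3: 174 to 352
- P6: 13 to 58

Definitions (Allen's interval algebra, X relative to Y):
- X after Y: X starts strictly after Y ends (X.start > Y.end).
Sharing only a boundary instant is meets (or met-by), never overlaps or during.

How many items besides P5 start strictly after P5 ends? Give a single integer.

Target P5 = [362, 380].
P3 [174, 352] → before → no.
P4 [150, 190] → before → no.
P6 [13, 58] → before → no.
P7 [417, 582] → after → counts.
P8 [83, 94] → before → no.
Total: 1.

1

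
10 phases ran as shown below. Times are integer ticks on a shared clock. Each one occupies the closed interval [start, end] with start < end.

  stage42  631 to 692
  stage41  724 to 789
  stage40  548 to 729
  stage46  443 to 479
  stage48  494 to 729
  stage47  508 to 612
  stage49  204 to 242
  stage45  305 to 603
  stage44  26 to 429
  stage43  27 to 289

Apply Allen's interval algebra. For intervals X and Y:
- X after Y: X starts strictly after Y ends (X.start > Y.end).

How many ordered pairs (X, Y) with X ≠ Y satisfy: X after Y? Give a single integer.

Checking all 90 ordered pairs for relation 'after'; matching pairs in alphabetical order:
(stage40, stage43): stage40 after stage43 ✓
(stage40, stage44): stage40 after stage44 ✓
(stage40, stage46): stage40 after stage46 ✓
(stage40, stage49): stage40 after stage49 ✓
(stage41, stage42): stage41 after stage42 ✓
(stage41, stage43): stage41 after stage43 ✓
(stage41, stage44): stage41 after stage44 ✓
(stage41, stage45): stage41 after stage45 ✓
(stage41, stage46): stage41 after stage46 ✓
(stage41, stage47): stage41 after stage47 ✓
(stage41, stage49): stage41 after stage49 ✓
(stage42, stage43): stage42 after stage43 ✓
(stage42, stage44): stage42 after stage44 ✓
(stage42, stage45): stage42 after stage45 ✓
(stage42, stage46): stage42 after stage46 ✓
(stage42, stage47): stage42 after stage47 ✓
(stage42, stage49): stage42 after stage49 ✓
(stage45, stage43): stage45 after stage43 ✓
(stage45, stage49): stage45 after stage49 ✓
(stage46, stage43): stage46 after stage43 ✓
(stage46, stage44): stage46 after stage44 ✓
(stage46, stage49): stage46 after stage49 ✓
(stage47, stage43): stage47 after stage43 ✓
(stage47, stage44): stage47 after stage44 ✓
... plus 6 further pairs not listed.
Count: 30.

30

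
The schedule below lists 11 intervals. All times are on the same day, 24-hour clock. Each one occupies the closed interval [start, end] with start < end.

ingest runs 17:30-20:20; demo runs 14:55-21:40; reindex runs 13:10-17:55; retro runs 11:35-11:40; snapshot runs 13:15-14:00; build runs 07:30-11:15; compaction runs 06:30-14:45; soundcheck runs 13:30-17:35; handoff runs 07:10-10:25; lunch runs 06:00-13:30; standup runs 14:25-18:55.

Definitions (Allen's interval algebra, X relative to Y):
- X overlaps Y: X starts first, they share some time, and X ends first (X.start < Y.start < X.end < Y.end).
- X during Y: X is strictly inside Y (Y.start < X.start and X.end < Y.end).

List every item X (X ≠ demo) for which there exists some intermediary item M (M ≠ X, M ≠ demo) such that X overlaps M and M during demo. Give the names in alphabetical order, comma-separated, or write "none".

Target demo = [14:55, 21:40].
Intermediaries M with M during demo: ingest.
Via ingest — items with X overlaps ingest: reindex, soundcheck, standup.
Union: reindex, soundcheck, standup.

reindex, soundcheck, standup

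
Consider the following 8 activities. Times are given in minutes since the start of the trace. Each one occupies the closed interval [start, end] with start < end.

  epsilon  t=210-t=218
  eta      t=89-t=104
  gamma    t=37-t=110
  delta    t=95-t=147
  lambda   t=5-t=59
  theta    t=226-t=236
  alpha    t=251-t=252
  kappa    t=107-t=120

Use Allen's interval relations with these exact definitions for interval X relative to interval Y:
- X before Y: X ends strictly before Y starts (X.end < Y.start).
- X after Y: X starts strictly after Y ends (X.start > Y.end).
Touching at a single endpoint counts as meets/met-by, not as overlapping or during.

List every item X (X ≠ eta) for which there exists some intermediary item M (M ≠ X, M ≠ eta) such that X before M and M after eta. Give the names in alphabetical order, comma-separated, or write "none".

Target eta = [t=89, t=104].
Intermediaries M with M after eta: alpha, epsilon, kappa, theta.
Via alpha — items with X before alpha: delta, epsilon, gamma, kappa, lambda, theta.
Via epsilon — items with X before epsilon: delta, gamma, kappa, lambda.
Via kappa — items with X before kappa: lambda.
Via theta — items with X before theta: delta, epsilon, gamma, kappa, lambda.
Union: delta, epsilon, gamma, kappa, lambda, theta.

delta, epsilon, gamma, kappa, lambda, theta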